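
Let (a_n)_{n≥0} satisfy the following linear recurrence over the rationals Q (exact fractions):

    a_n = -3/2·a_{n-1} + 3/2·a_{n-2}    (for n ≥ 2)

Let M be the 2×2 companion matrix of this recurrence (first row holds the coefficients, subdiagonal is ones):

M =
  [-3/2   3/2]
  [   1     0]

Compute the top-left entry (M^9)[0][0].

(M^9)[0][0] is the top entry after applying M 9 times to the unit state (1, 0). Equivalently it is h_{10} for the auxiliary sequence (h_n) obeying the same recurrence with h_1 = 1 and h_i = 0 for 0 ≤ i < 1:
h_2 = -3/2·1 + 3/2·0 = -3/2
h_3 = -3/2·-3/2 + 3/2·1 = 15/4
h_4 = -3/2·15/4 + 3/2·-3/2 = -63/8
h_5 = -3/2·-63/8 + 3/2·15/4 = 279/16
h_6 = -3/2·279/16 + 3/2·-63/8 = -1215/32
h_7 = -3/2·-1215/32 + 3/2·279/16 = 5319/64
h_8 = -3/2·5319/64 + 3/2·-1215/32 = -23247/128
h_9 = -3/2·-23247/128 + 3/2·5319/64 = 101655/256
h_10 = -3/2·101655/256 + 3/2·-23247/128 = -444447/512

-444447/512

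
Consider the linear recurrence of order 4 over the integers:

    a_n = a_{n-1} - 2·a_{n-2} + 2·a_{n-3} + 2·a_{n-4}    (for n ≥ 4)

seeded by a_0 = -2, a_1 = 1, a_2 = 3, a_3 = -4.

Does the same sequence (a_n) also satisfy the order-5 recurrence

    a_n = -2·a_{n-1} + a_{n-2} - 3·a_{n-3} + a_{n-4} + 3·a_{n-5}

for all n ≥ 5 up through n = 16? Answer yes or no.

no

Terms a_0..a_16: -2, 1, 3, -4, -12, 4, 26, -14, -82, 6, 194, -10, -550, -130, 1338, 478, -3558
n=5: candidate gives 6, actual a_5 = 4 ✗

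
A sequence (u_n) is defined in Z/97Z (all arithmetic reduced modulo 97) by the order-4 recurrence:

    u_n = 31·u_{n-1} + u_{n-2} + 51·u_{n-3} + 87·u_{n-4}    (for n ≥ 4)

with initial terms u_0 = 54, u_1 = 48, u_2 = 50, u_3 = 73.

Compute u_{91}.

u_4 = 31·73 + 1·50 + 51·48 + 87·54 = 50
u_5 = 31·50 + 1·73 + 51·50 + 87·48 = 7
u_6 = 31·7 + 1·50 + 51·73 + 87·50 = 95
u_7 = 31·95 + 1·7 + 51·50 + 87·73 = 19
u_8 = 31·19 + 1·95 + 51·7 + 87·50 = 56
u_9 = 31·56 + 1·19 + 51·95 + 87·7 = 31
u_10 = 31·31 + 1·56 + 51·19 + 87·95 = 66
u_11 = 31·66 + 1·31 + 51·56 + 87·19 = 87
u_12 = 31·87 + 1·66 + 51·31 + 87·56 = 1
u_13 = 31·1 + 1·87 + 51·66 + 87·31 = 70
u_14 = 31·70 + 1·1 + 51·87 + 87·66 = 31
u_15 = 31·31 + 1·70 + 51·1 + 87·87 = 18
u_16 = 31·18 + 1·31 + 51·70 + 87·1 = 75
u_17 = 31·75 + 1·18 + 51·31 + 87·70 = 23
u_18 = 31·23 + 1·75 + 51·18 + 87·31 = 38
u_19 = 31·38 + 1·23 + 51·75 + 87·18 = 93
u_20 = 31·93 + 1·38 + 51·23 + 87·75 = 46
u_21 = 31·46 + 1·93 + 51·38 + 87·23 = 26
u_22 = 31·26 + 1·46 + 51·93 + 87·38 = 74
u_23 = 31·74 + 1·26 + 51·46 + 87·93 = 50
u_24 = 31·50 + 1·74 + 51·26 + 87·46 = 65
u_25 = 31·65 + 1·50 + 51·74 + 87·26 = 50
u_26 = 31·50 + 1·65 + 51·50 + 87·74 = 30
u_27 = 31·30 + 1·50 + 51·65 + 87·50 = 12
u_28 = 31·12 + 1·30 + 51·50 + 87·65 = 71
u_29 = 31·71 + 1·12 + 51·30 + 87·50 = 42
u_30 = 31·42 + 1·71 + 51·12 + 87·30 = 36
u_31 = 31·36 + 1·42 + 51·71 + 87·12 = 3
u_32 = 31·3 + 1·36 + 51·42 + 87·71 = 9
u_33 = 31·9 + 1·3 + 51·36 + 87·42 = 49
u_34 = 31·49 + 1·9 + 51·3 + 87·36 = 60
u_35 = 31·60 + 1·49 + 51·9 + 87·3 = 10
u_36 = 31·10 + 1·60 + 51·49 + 87·9 = 63
u_37 = 31·63 + 1·10 + 51·60 + 87·49 = 71
u_38 = 31·71 + 1·63 + 51·10 + 87·60 = 40
u_39 = 31·40 + 1·71 + 51·63 + 87·10 = 59
u_40 = 31·59 + 1·40 + 51·71 + 87·63 = 10
u_41 = 31·10 + 1·59 + 51·40 + 87·71 = 50
u_42 = 31·50 + 1·10 + 51·59 + 87·40 = 95
u_43 = 31·95 + 1·50 + 51·10 + 87·59 = 5
u_44 = 31·5 + 1·95 + 51·50 + 87·10 = 81
u_45 = 31·81 + 1·5 + 51·95 + 87·50 = 71
u_46 = 31·71 + 1·81 + 51·5 + 87·95 = 35
u_47 = 31·35 + 1·71 + 51·81 + 87·5 = 96
u_48 = 31·96 + 1·35 + 51·71 + 87·81 = 2
u_49 = 31·2 + 1·96 + 51·35 + 87·71 = 69
u_50 = 31·69 + 1·2 + 51·96 + 87·35 = 91
u_51 = 31·91 + 1·69 + 51·2 + 87·96 = 92
u_52 = 31·92 + 1·91 + 51·69 + 87·2 = 40
u_53 = 31·40 + 1·92 + 51·91 + 87·69 = 45
u_54 = 31·45 + 1·40 + 51·92 + 87·91 = 76
u_55 = 31·76 + 1·45 + 51·40 + 87·92 = 29
u_56 = 31·29 + 1·76 + 51·45 + 87·40 = 57
u_57 = 31·57 + 1·29 + 51·76 + 87·45 = 81
u_58 = 31·81 + 1·57 + 51·29 + 87·76 = 86
u_59 = 31·86 + 1·81 + 51·57 + 87·29 = 29
u_60 = 31·29 + 1·86 + 51·81 + 87·57 = 84
u_61 = 31·84 + 1·29 + 51·86 + 87·81 = 1
u_62 = 31·1 + 1·84 + 51·29 + 87·86 = 55
u_63 = 31·55 + 1·1 + 51·84 + 87·29 = 74
u_64 = 31·74 + 1·55 + 51·1 + 87·84 = 8
u_65 = 31·8 + 1·74 + 51·55 + 87·1 = 13
u_66 = 31·13 + 1·8 + 51·74 + 87·55 = 46
u_67 = 31·46 + 1·13 + 51·8 + 87·74 = 40
u_68 = 31·40 + 1·46 + 51·13 + 87·8 = 26
u_69 = 31·26 + 1·40 + 51·46 + 87·13 = 55
u_70 = 31·55 + 1·26 + 51·40 + 87·46 = 13
u_71 = 31·13 + 1·55 + 51·26 + 87·40 = 26
u_72 = 31·26 + 1·13 + 51·55 + 87·26 = 66
u_73 = 31·66 + 1·26 + 51·13 + 87·55 = 51
u_74 = 31·51 + 1·66 + 51·26 + 87·13 = 30
u_75 = 31·30 + 1·51 + 51·66 + 87·26 = 13
u_76 = 31·13 + 1·30 + 51·51 + 87·66 = 46
u_77 = 31·46 + 1·13 + 51·30 + 87·51 = 34
u_78 = 31·34 + 1·46 + 51·13 + 87·30 = 8
u_79 = 31·8 + 1·34 + 51·46 + 87·13 = 73
u_80 = 31·73 + 1·8 + 51·34 + 87·46 = 53
u_81 = 31·53 + 1·73 + 51·8 + 87·34 = 38
u_82 = 31·38 + 1·53 + 51·73 + 87·8 = 24
u_83 = 31·24 + 1·38 + 51·53 + 87·73 = 39
u_84 = 31·39 + 1·24 + 51·38 + 87·53 = 22
u_85 = 31·22 + 1·39 + 51·24 + 87·38 = 13
u_86 = 31·13 + 1·22 + 51·39 + 87·24 = 40
u_87 = 31·40 + 1·13 + 51·22 + 87·39 = 45
u_88 = 31·45 + 1·40 + 51·13 + 87·22 = 35
u_89 = 31·35 + 1·45 + 51·40 + 87·13 = 33
u_90 = 31·33 + 1·35 + 51·45 + 87·40 = 43
u_91 = 31·43 + 1·33 + 51·35 + 87·45 = 82

82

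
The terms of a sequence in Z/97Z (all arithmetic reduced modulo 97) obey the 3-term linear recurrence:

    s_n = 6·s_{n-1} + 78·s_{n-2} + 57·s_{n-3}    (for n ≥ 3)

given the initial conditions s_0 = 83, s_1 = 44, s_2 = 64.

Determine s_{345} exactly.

s_3 = 6·64 + 78·44 + 57·83 = 11
s_4 = 6·11 + 78·64 + 57·44 = 0
s_5 = 6·0 + 78·11 + 57·64 = 44
s_6 = 6·44 + 78·0 + 57·11 = 18
s_7 = 6·18 + 78·44 + 57·0 = 48
s_8 = 6·48 + 78·18 + 57·44 = 29
s_9 = 6·29 + 78·48 + 57·18 = 94
s_10 = 6·94 + 78·29 + 57·48 = 33
s_11 = 6·33 + 78·94 + 57·29 = 65
s_12 = 6·65 + 78·33 + 57·94 = 77
s_13 = 6·77 + 78·65 + 57·33 = 41
s_14 = 6·41 + 78·77 + 57·65 = 63
s_15 = 6·63 + 78·41 + 57·77 = 11
s_16 = 6·11 + 78·63 + 57·41 = 42
s_17 = 6·42 + 78·11 + 57·63 = 45
s_18 = 6·45 + 78·42 + 57·11 = 2
s_19 = 6·2 + 78·45 + 57·42 = 96
s_20 = 6·96 + 78·2 + 57·45 = 96
s_21 = 6·96 + 78·96 + 57·2 = 30
s_22 = 6·30 + 78·96 + 57·96 = 45
s_23 = 6·45 + 78·30 + 57·96 = 31
s_24 = 6·31 + 78·45 + 57·30 = 71
s_25 = 6·71 + 78·31 + 57·45 = 74
s_26 = 6·74 + 78·71 + 57·31 = 86
s_27 = 6·86 + 78·74 + 57·71 = 53
s_28 = 6·53 + 78·86 + 57·74 = 89
s_29 = 6·89 + 78·53 + 57·86 = 64
s_30 = 6·64 + 78·89 + 57·53 = 65
s_31 = 6·65 + 78·64 + 57·89 = 76
s_32 = 6·76 + 78·65 + 57·64 = 56
s_33 = 6·56 + 78·76 + 57·65 = 75
s_34 = 6·75 + 78·56 + 57·76 = 32
s_35 = 6·32 + 78·75 + 57·56 = 19
s_36 = 6·19 + 78·32 + 57·75 = 95
s_37 = 6·95 + 78·19 + 57·32 = 93
s_38 = 6·93 + 78·95 + 57·19 = 30
s_39 = 6·30 + 78·93 + 57·95 = 45
s_40 = 6·45 + 78·30 + 57·93 = 54
s_41 = 6·54 + 78·45 + 57·30 = 15
s_42 = 6·15 + 78·54 + 57·45 = 77
s_43 = 6·77 + 78·15 + 57·54 = 54
s_44 = 6·54 + 78·77 + 57·15 = 7
s_45 = 6·7 + 78·54 + 57·77 = 10
s_46 = 6·10 + 78·7 + 57·54 = 95
s_47 = 6·95 + 78·10 + 57·7 = 3
s_48 = 6·3 + 78·95 + 57·10 = 44
s_49 = 6·44 + 78·3 + 57·95 = 93
s_50 = 6·93 + 78·44 + 57·3 = 87
s_51 = 6·87 + 78·93 + 57·44 = 2
s_52 = 6·2 + 78·87 + 57·93 = 71
s_53 = 6·71 + 78·2 + 57·87 = 12
s_54 = 6·12 + 78·71 + 57·2 = 1
s_55 = 6·1 + 78·12 + 57·71 = 42
s_56 = 6·42 + 78·1 + 57·12 = 44
s_57 = 6·44 + 78·42 + 57·1 = 8
s_58 = 6·8 + 78·44 + 57·42 = 54
s_59 = 6·54 + 78·8 + 57·44 = 61
s_60 = 6·61 + 78·54 + 57·8 = 87
s_61 = 6·87 + 78·61 + 57·54 = 16
s_62 = 6·16 + 78·87 + 57·61 = 77
s_63 = 6·77 + 78·16 + 57·87 = 73
s_64 = 6·73 + 78·77 + 57·16 = 81
s_65 = 6·81 + 78·73 + 57·77 = 93
s_66 = 6·93 + 78·81 + 57·73 = 76
s_67 = 6·76 + 78·93 + 57·81 = 8
s_68 = 6·8 + 78·76 + 57·93 = 25
s_69 = 6·25 + 78·8 + 57·76 = 62
s_70 = 6·62 + 78·25 + 57·8 = 62
s_71 = 6·62 + 78·62 + 57·25 = 37
s_72 = 6·37 + 78·62 + 57·62 = 56
s_73 = 6·56 + 78·37 + 57·62 = 63
s_74 = 6·63 + 78·56 + 57·37 = 65
s_75 = 6·65 + 78·63 + 57·56 = 57
s_76 = 6·57 + 78·65 + 57·63 = 79
s_77 = 6·79 + 78·57 + 57·65 = 89
s_78 = 6·89 + 78·79 + 57·57 = 51
s_79 = 6·51 + 78·89 + 57·79 = 14
s_80 = 6·14 + 78·51 + 57·89 = 17
s_81 = 6·17 + 78·14 + 57·51 = 27
s_82 = 6·27 + 78·17 + 57·14 = 55
s_83 = 6·55 + 78·27 + 57·17 = 10
s_84 = 6·10 + 78·55 + 57·27 = 69
s_85 = 6·69 + 78·10 + 57·55 = 61
s_86 = 6·61 + 78·69 + 57·10 = 13
s_87 = 6·13 + 78·61 + 57·69 = 39
s_88 = 6·39 + 78·13 + 57·61 = 69
s_89 = 6·69 + 78·39 + 57·13 = 26
s_90 = 6·26 + 78·69 + 57·39 = 1
s_91 = 6·1 + 78·26 + 57·69 = 50
s_92 = 6·50 + 78·1 + 57·26 = 17
s_93 = 6·17 + 78·50 + 57·1 = 82
s_94 = 6·82 + 78·17 + 57·50 = 12
s_95 = 6·12 + 78·82 + 57·17 = 65
s_96 = 6·65 + 78·12 + 57·82 = 83
s_97 = 6·83 + 78·65 + 57·12 = 44
s_98 = 6·44 + 78·83 + 57·65 = 64
(s_96, s_97, s_98) = (83, 44, 64) = (s_0, s_1, s_2), so the sequence has period 96.
345 ≡ 57 (mod 96), hence s_345 = s_57 = 8.

8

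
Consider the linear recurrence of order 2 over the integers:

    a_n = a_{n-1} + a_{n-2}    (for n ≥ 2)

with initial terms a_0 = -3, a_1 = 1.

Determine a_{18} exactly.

a_2 = 1·1 + 1·-3 = -2
a_3 = 1·-2 + 1·1 = -1
a_4 = 1·-1 + 1·-2 = -3
a_5 = 1·-3 + 1·-1 = -4
a_6 = 1·-4 + 1·-3 = -7
a_7 = 1·-7 + 1·-4 = -11
a_8 = 1·-11 + 1·-7 = -18
a_9 = 1·-18 + 1·-11 = -29
a_10 = 1·-29 + 1·-18 = -47
a_11 = 1·-47 + 1·-29 = -76
a_12 = 1·-76 + 1·-47 = -123
a_13 = 1·-123 + 1·-76 = -199
a_14 = 1·-199 + 1·-123 = -322
a_15 = 1·-322 + 1·-199 = -521
a_16 = 1·-521 + 1·-322 = -843
a_17 = 1·-843 + 1·-521 = -1364
a_18 = 1·-1364 + 1·-843 = -2207

-2207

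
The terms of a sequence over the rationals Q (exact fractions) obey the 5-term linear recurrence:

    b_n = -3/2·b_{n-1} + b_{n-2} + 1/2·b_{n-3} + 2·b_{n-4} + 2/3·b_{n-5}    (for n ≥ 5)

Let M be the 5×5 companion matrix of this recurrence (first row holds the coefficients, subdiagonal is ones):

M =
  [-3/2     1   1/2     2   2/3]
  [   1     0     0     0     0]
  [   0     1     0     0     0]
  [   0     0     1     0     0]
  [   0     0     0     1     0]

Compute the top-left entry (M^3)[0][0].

(M^3)[0][0] is the top entry after applying M 3 times to the unit state (1, 0, 0, 0, 0). Equivalently it is h_{7} for the auxiliary sequence (h_n) obeying the same recurrence with h_4 = 1 and h_i = 0 for 0 ≤ i < 4:
h_5 = -3/2·1 + 1·0 + 1/2·0 + 2·0 + 2/3·0 = -3/2
h_6 = -3/2·-3/2 + 1·1 + 1/2·0 + 2·0 + 2/3·0 = 13/4
h_7 = -3/2·13/4 + 1·-3/2 + 1/2·1 + 2·0 + 2/3·0 = -47/8

-47/8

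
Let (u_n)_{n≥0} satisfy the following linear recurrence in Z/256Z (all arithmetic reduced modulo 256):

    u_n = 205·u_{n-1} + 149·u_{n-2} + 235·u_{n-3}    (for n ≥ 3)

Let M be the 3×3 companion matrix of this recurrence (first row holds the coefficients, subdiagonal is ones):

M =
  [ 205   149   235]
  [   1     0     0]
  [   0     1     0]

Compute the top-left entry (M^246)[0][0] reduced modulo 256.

100

(M^246)[0][0] is the top entry after applying M 246 times to the unit state (1, 0, 0). Equivalently it is h_{248} for the auxiliary sequence (h_n) obeying the same recurrence with h_2 = 1 and h_i = 0 for 0 ≤ i < 2:
h_3 = 205·1 + 149·0 + 235·0 = 205
h_4 = 205·205 + 149·1 + 235·0 = 190
h_5 = 205·190 + 149·205 + 235·1 = 98
h_6 = 205·98 + 149·190 + 235·205 = 63
h_7 = 205·63 + 149·98 + 235·190 = 231
h_8 = 205·231 + 149·63 + 235·98 = 156
Continuing the recurrence:
  h_9 = 52;  h_10 = 125;  h_11 = 145;  h_12 = 154;  h_13 = 118;  h_14 = 59
  h_15 = 75;  h_16 = 184;  h_17 = 40;  h_18 = 249;  h_19 = 149;  h_20 = 246
  h_21 = 74;  h_22 = 55;  h_23 = 239;  h_24 = 84;  h_25 = 220;  h_26 = 117
  h_27 = 217;  h_28 = 210;  h_29 = 222;  h_30 = 51;  h_31 = 211;  h_32 = 112
  h_33 = 80;  h_34 = 241;  h_35 = 93;  h_36 = 46;  h_37 = 50;  h_38 = 47
  h_39 = 247;  h_40 = 12;  h_41 = 132;  h_42 = 109;  h_43 = 33;  h_44 = 10
  h_45 = 70;  h_46 = 43;  h_47 = 91;  h_48 = 40;  h_49 = 120;  h_50 = 233
  h_51 = 37;  h_52 = 102;  h_53 = 26;  h_54 = 39;  h_55 = 255;  h_56 = 196
  h_57 = 44;  h_58 = 101;  h_59 = 105;  h_60 = 66;  h_61 = 174;  h_62 = 35
  h_63 = 227;  h_64 = 224;  h_65 = 160;  h_66 = 225;  h_67 = 237;  h_68 = 158
  h_69 = 2;  h_70 = 31;  h_71 = 7;  h_72 = 124;  h_73 = 212;  h_74 = 93
  h_75 = 177;  h_76 = 122;  h_77 = 22;  h_78 = 27;  h_79 = 107;  h_80 = 152
  h_81 = 200;  h_82 = 217;  h_83 = 181;  h_84 = 214;  h_85 = 234;  h_86 = 23
  h_87 = 15;  h_88 = 52;  h_89 = 124;  h_90 = 85;  h_91 = 249;  h_92 = 178
  h_93 = 126;  h_94 = 19;  h_95 = 243;  h_96 = 80;  h_97 = 240;  h_98 = 209
  h_99 = 125;  h_100 = 14;  h_101 = 210;  h_102 = 15;  h_103 = 23;  h_104 = 236
  h_105 = 36;  h_106 = 77;  h_107 = 65;  h_108 = 234;  h_109 = 230;  h_110 = 11
  h_111 = 123;  h_112 = 8;  h_113 = 24;  h_114 = 201;  h_115 = 69;  h_116 = 70
  h_117 = 186;  h_118 = 7;  h_119 = 31;  h_120 = 164;  h_121 = 204;  h_122 = 69
  h_123 = 137;  h_124 = 34;  h_125 = 78;  h_126 = 3;  h_127 = 3;  h_128 = 192
  h_129 = 64;  h_130 = 193;  h_131 = 13;  h_132 = 126;  h_133 = 162;  h_134 = 255
  h_135 = 39;  h_136 = 92;  h_137 = 116;  h_138 = 61;  h_139 = 209;  h_140 = 90
  h_141 = 182;  h_142 = 251;  h_143 = 139;  h_144 = 120;  h_145 = 104;  h_146 = 185
  h_147 = 213;  h_148 = 182;  h_149 = 138;  h_150 = 247;  h_151 = 47;  h_152 = 20
  h_153 = 28;  h_154 = 53;  h_155 = 25;  h_156 = 146;  h_157 = 30;  h_158 = 243
  h_159 = 19;  h_160 = 48;  h_161 = 144;  h_162 = 177;  h_163 = 157;  h_164 = 238
  h_165 = 114;  h_166 = 239;  h_167 = 55;  h_168 = 204;  h_169 = 196;  h_170 = 45
  h_171 = 97;  h_172 = 202;  h_173 = 134;  h_174 = 235;  h_175 = 155;  h_176 = 232
  h_177 = 184;  h_178 = 169;  h_179 = 101;  h_180 = 38;  h_181 = 90;  h_182 = 231
  h_183 = 63;  h_184 = 132;  h_185 = 108;  h_186 = 37;  h_187 = 169;  h_188 = 2
  h_189 = 238;  h_190 = 227;  h_191 = 35;  h_192 = 160;  h_193 = 224;  h_194 = 161
  h_195 = 45;  h_196 = 94;  h_197 = 66;  h_198 = 223;  h_199 = 71;  h_200 = 60
  h_201 = 20;  h_202 = 29;  h_203 = 241;  h_204 = 58;  h_205 = 86;  h_206 = 219
  h_207 = 171;  h_208 = 88;  h_209 = 8;  h_210 = 153;  h_211 = 245;  h_212 = 150
  h_213 = 42;  h_214 = 215;  h_215 = 79;  h_216 = 244;  h_217 = 188;  h_218 = 21
  h_219 = 57;  h_220 = 114;  h_221 = 190;  h_222 = 211;  h_223 = 51;  h_224 = 16
  h_225 = 48;  h_226 = 145;  h_227 = 189;  h_228 = 206;  h_229 = 18;  h_230 = 207
  h_231 = 87;  h_232 = 172;  h_233 = 100;  h_234 = 13;  h_235 = 129;  h_236 = 170
  h_237 = 38;  h_238 = 203;  h_239 = 187;  h_240 = 200;  h_241 = 88;  h_242 = 137
  h_243 = 133;  h_244 = 6;  h_245 = 250;  h_246 = 199
h_247 = 205·199 + 149·250 + 235·6 = 95
h_248 = 205·95 + 149·199 + 235·250 = 100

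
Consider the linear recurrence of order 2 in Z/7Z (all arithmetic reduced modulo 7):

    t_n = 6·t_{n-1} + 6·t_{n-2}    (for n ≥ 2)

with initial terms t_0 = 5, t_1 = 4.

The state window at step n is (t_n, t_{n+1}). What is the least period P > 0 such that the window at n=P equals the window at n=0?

n=0: window = (5, 4)
n=1: window = (4, 5)
n=2: window = (5, 5)
n=3: window = (5, 4)
window at n=3 equals window at n=0 → period = 3

3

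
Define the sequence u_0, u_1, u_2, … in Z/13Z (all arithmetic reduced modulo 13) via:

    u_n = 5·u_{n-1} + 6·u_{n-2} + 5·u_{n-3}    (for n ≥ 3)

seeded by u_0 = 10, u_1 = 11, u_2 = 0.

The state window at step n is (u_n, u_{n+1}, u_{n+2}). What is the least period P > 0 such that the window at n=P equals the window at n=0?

n=0: window = (10, 11, 0)
n=1: window = (11, 0, 12)
n=2: window = (0, 12, 11)
n=3: window = (12, 11, 10)
n=4: window = (11, 10, 7)
n=5: window = (10, 7, 7)
n=6: window = (7, 7, 10)
n=7: window = (7, 10, 10)
n=8: window = (10, 10, 2)
n=9: window = (10, 2, 3)
n=10: window = (2, 3, 12)
n=11: window = (3, 12, 10)
n=12: window = (12, 10, 7)
n=13: window = (10, 7, 12)
n=14: window = (7, 12, 9)
n=15: window = (12, 9, 9)
n=16: window = (9, 9, 3)
n=17: window = (9, 3, 10)
n=18: window = (3, 10, 9)
n=19: window = (10, 9, 3)
n=20: window = (9, 3, 2)
n=21: window = (3, 2, 8)
n=22: window = (2, 8, 2)
n=23: window = (8, 2, 3)
n=24: window = (2, 3, 2)
n=25: window = (3, 2, 12)
n=26: window = (2, 12, 9)
n=27: window = (12, 9, 10)
n=28: window = (9, 10, 8)
n=29: window = (10, 8, 2)
n=30: window = (8, 2, 4)
n=31: window = (2, 4, 7)
n=32: window = (4, 7, 4)
n=33: window = (7, 4, 4)
n=34: window = (4, 4, 1)
n=35: window = (4, 1, 10)
n=36: window = (1, 10, 11)
n=37: window = (10, 11, 3)
n=38: window = (11, 3, 1)
n=39: window = (3, 1, 0)
n=40: window = (1, 0, 8)
…
n=242: window = (12, 3, 10)
n=243: window = (3, 10, 11)
n=244: window = (10, 11, 0)
window at n=244 equals window at n=0 → period = 244

244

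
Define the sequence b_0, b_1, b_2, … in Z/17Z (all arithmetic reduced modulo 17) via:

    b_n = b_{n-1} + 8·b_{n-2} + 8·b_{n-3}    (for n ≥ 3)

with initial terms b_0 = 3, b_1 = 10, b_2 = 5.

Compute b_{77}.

b_3 = 1·5 + 8·10 + 8·3 = 7
b_4 = 1·7 + 8·5 + 8·10 = 8
b_5 = 1·8 + 8·7 + 8·5 = 2
b_6 = 1·2 + 8·8 + 8·7 = 3
b_7 = 1·3 + 8·2 + 8·8 = 15
b_8 = 1·15 + 8·3 + 8·2 = 4
b_9 = 1·4 + 8·15 + 8·3 = 12
b_10 = 1·12 + 8·4 + 8·15 = 11
b_11 = 1·11 + 8·12 + 8·4 = 3
b_12 = 1·3 + 8·11 + 8·12 = 0
b_13 = 1·0 + 8·3 + 8·11 = 10
b_14 = 1·10 + 8·0 + 8·3 = 0
b_15 = 1·0 + 8·10 + 8·0 = 12
b_16 = 1·12 + 8·0 + 8·10 = 7
b_17 = 1·7 + 8·12 + 8·0 = 1
b_18 = 1·1 + 8·7 + 8·12 = 0
b_19 = 1·0 + 8·1 + 8·7 = 13
b_20 = 1·13 + 8·0 + 8·1 = 4
b_21 = 1·4 + 8·13 + 8·0 = 6
b_22 = 1·6 + 8·4 + 8·13 = 6
b_23 = 1·6 + 8·6 + 8·4 = 1
b_24 = 1·1 + 8·6 + 8·6 = 12
b_25 = 1·12 + 8·1 + 8·6 = 0
b_26 = 1·0 + 8·12 + 8·1 = 2
b_27 = 1·2 + 8·0 + 8·12 = 13
b_28 = 1·13 + 8·2 + 8·0 = 12
b_29 = 1·12 + 8·13 + 8·2 = 13
b_30 = 1·13 + 8·12 + 8·13 = 9
b_31 = 1·9 + 8·13 + 8·12 = 5
b_32 = 1·5 + 8·9 + 8·13 = 11
b_33 = 1·11 + 8·5 + 8·9 = 4
b_34 = 1·4 + 8·11 + 8·5 = 13
b_35 = 1·13 + 8·4 + 8·11 = 14
b_36 = 1·14 + 8·13 + 8·4 = 14
b_37 = 1·14 + 8·14 + 8·13 = 9
b_38 = 1·9 + 8·14 + 8·14 = 12
b_39 = 1·12 + 8·9 + 8·14 = 9
b_40 = 1·9 + 8·12 + 8·9 = 7
b_41 = 1·7 + 8·9 + 8·12 = 5
b_42 = 1·5 + 8·7 + 8·9 = 14
b_43 = 1·14 + 8·5 + 8·7 = 8
b_44 = 1·8 + 8·14 + 8·5 = 7
b_45 = 1·7 + 8·8 + 8·14 = 13
b_46 = 1·13 + 8·7 + 8·8 = 14
b_47 = 1·14 + 8·13 + 8·7 = 4
b_48 = 1·4 + 8·14 + 8·13 = 16
b_49 = 1·16 + 8·4 + 8·14 = 7
b_50 = 1·7 + 8·16 + 8·4 = 14
b_51 = 1·14 + 8·7 + 8·16 = 11
b_52 = 1·11 + 8·14 + 8·7 = 9
b_53 = 1·9 + 8·11 + 8·14 = 5
b_54 = 1·5 + 8·9 + 8·11 = 12
b_55 = 1·12 + 8·5 + 8·9 = 5
b_56 = 1·5 + 8·12 + 8·5 = 5
b_57 = 1·5 + 8·5 + 8·12 = 5
b_58 = 1·5 + 8·5 + 8·5 = 0
b_59 = 1·0 + 8·5 + 8·5 = 12
b_60 = 1·12 + 8·0 + 8·5 = 1
b_61 = 1·1 + 8·12 + 8·0 = 12
b_62 = 1·12 + 8·1 + 8·12 = 14
b_63 = 1·14 + 8·12 + 8·1 = 16
b_64 = 1·16 + 8·14 + 8·12 = 3
b_65 = 1·3 + 8·16 + 8·14 = 5
b_66 = 1·5 + 8·3 + 8·16 = 4
b_67 = 1·4 + 8·5 + 8·3 = 0
b_68 = 1·0 + 8·4 + 8·5 = 4
b_69 = 1·4 + 8·0 + 8·4 = 2
b_70 = 1·2 + 8·4 + 8·0 = 0
b_71 = 1·0 + 8·2 + 8·4 = 14
b_72 = 1·14 + 8·0 + 8·2 = 13
b_73 = 1·13 + 8·14 + 8·0 = 6
b_74 = 1·6 + 8·13 + 8·14 = 1
b_75 = 1·1 + 8·6 + 8·13 = 0
b_76 = 1·0 + 8·1 + 8·6 = 5
b_77 = 1·5 + 8·0 + 8·1 = 13

13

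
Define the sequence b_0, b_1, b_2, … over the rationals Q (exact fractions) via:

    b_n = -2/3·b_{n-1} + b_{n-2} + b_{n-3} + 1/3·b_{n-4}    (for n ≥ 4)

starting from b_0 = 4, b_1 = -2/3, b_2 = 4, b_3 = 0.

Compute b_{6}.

50/9

b_4 = -2/3·0 + 1·4 + 1·-2/3 + 1/3·4 = 14/3
b_5 = -2/3·14/3 + 1·0 + 1·4 + 1/3·-2/3 = 2/3
b_6 = -2/3·2/3 + 1·14/3 + 1·0 + 1/3·4 = 50/9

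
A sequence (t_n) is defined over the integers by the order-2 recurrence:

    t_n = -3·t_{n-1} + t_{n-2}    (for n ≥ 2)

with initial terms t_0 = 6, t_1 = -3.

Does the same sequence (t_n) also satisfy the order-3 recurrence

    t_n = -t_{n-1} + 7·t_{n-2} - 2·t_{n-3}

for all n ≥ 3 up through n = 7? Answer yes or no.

Terms t_0..t_7: 6, -3, 15, -48, 159, -525, 1734, -5727
n=3: candidate gives -48, actual t_3 = -48 ✓
n=4: candidate gives 159, actual t_4 = 159 ✓
n=5: candidate gives -525, actual t_5 = -525 ✓
n=6: candidate gives 1734, actual t_6 = 1734 ✓
n=7: candidate gives -5727, actual t_7 = -5727 ✓

yes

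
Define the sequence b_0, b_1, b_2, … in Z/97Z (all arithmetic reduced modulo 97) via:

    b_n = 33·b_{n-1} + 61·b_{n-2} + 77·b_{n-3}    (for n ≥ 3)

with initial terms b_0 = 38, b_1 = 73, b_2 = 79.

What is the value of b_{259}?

63

b_3 = 33·79 + 61·73 + 77·38 = 92
b_4 = 33·92 + 61·79 + 77·73 = 90
b_5 = 33·90 + 61·92 + 77·79 = 18
b_6 = 33·18 + 61·90 + 77·92 = 73
b_7 = 33·73 + 61·18 + 77·90 = 58
b_8 = 33·58 + 61·73 + 77·18 = 90
Continuing the recurrence:
  b_9 = 4;  b_10 = 0;  b_11 = 93;  b_12 = 79;  b_13 = 35;  b_14 = 40
  b_15 = 32;  b_16 = 80;  b_17 = 9;  b_18 = 75;  b_19 = 66;  b_20 = 74
  b_21 = 21;  b_22 = 7;  b_23 = 32;  b_24 = 93;  b_25 = 31;  b_26 = 42
  b_27 = 59;  b_28 = 9;  b_29 = 49;  b_30 = 16;  b_31 = 39;  b_32 = 22
  b_33 = 69;  b_34 = 26;  b_35 = 68;  b_36 = 25;  b_37 = 88;  b_38 = 62
  b_39 = 27;  b_40 = 3;  b_41 = 21;  b_42 = 45;  b_43 = 87;  b_44 = 55
  b_45 = 14;  b_46 = 40;  b_47 = 7;  b_48 = 63;  b_49 = 57;  b_50 = 55
  b_51 = 55;  b_52 = 53;  b_53 = 27;  b_54 = 17;  b_55 = 81;  b_56 = 66
  b_57 = 86;  b_58 = 6;  b_59 = 50;  b_60 = 5;  b_61 = 88;  b_62 = 75
  b_63 = 80;  b_64 = 23;  b_65 = 65;  b_66 = 8;  b_67 = 83;  b_68 = 84
  b_69 = 12;  b_70 = 77;  b_71 = 41;  b_72 = 87;  b_73 = 49;  b_74 = 90
  b_75 = 48;  b_76 = 80;  b_77 = 82;  b_78 = 30;  b_79 = 27;  b_80 = 14
  b_81 = 54;  b_82 = 59;  b_83 = 14;  b_84 = 71;  b_85 = 77;  b_86 = 93
  b_87 = 41;  b_88 = 54;  b_89 = 95;  b_90 = 80;  b_91 = 80;  b_92 = 91
  b_93 = 75;  b_94 = 24;  b_95 = 55;  b_96 = 33;  b_97 = 84;  b_98 = 96
  b_99 = 66;  b_100 = 49;  b_101 = 37;  b_102 = 77;  b_103 = 35;  b_104 = 68
  b_105 = 26;  b_106 = 38;  b_107 = 25;  b_108 = 4;  b_109 = 24;  b_110 = 51
  b_111 = 60;  b_112 = 52;  b_113 = 88;  b_114 = 26;  b_115 = 45;  b_116 = 50
  b_117 = 92;  b_118 = 45;  b_119 = 83;  b_120 = 55;  b_121 = 61;  b_122 = 22
  b_123 = 49;  b_124 = 90;  b_125 = 87;  b_126 = 9;  b_127 = 21;  b_128 = 84
  b_129 = 90;  b_130 = 11;  b_131 = 2;  b_132 = 4;  b_133 = 34;  b_134 = 65
  b_135 = 65;  b_136 = 95;  b_137 = 77;  b_138 = 52;  b_139 = 51;  b_140 = 17
  b_141 = 13;  b_142 = 58;  b_143 = 39;  b_144 = 6;  b_145 = 59;  b_146 = 78
  b_147 = 39;  b_148 = 15;  b_149 = 53;  b_150 = 41;  b_151 = 18;  b_152 = 95
  b_153 = 18;  b_154 = 15;  b_155 = 81;  b_156 = 27;  b_157 = 3;  b_158 = 29
  b_159 = 18;  b_160 = 72;  b_161 = 81;  b_162 = 12;  b_163 = 17;  b_164 = 61
  b_165 = 94;  b_166 = 81;  b_167 = 9;  b_168 = 60;  b_169 = 36;  b_170 = 12
  b_171 = 34;  b_172 = 67;  b_173 = 68;  b_174 = 25;  b_175 = 44;  b_176 = 65
  b_177 = 61;  b_178 = 54;  b_179 = 32;  b_180 = 26;  b_181 = 81;  b_182 = 30
  b_183 = 76;  b_184 = 2;  b_185 = 28;  b_186 = 11;  b_187 = 91;  b_188 = 10
  b_189 = 35;  b_190 = 42;  b_191 = 23;  b_192 = 2;  b_193 = 47;  b_194 = 49
  b_195 = 79;  b_196 = 0;  b_197 = 56;  b_198 = 74;  b_199 = 38;  b_200 = 89
  b_201 = 89;  b_202 = 40;  b_203 = 22;  b_204 = 28;  b_205 = 11;  b_206 = 79
  b_207 = 2;  b_208 = 9;  b_209 = 3;  b_210 = 26;  b_211 = 85;  b_212 = 63
  b_213 = 51;  b_214 = 43;  b_215 = 69;  b_216 = 0;  b_217 = 51;  b_218 = 12
  b_219 = 15;  b_220 = 13;  b_221 = 37;  b_222 = 65;  b_223 = 68;  b_224 = 37
  b_225 = 92;  b_226 = 53;  b_227 = 25;  b_228 = 84;  b_229 = 36;  b_230 = 89
  b_231 = 58;  b_232 = 27;  b_233 = 30;  b_234 = 22;  b_235 = 76;  b_236 = 49
  b_237 = 90;  b_238 = 74;  b_239 = 65;  b_240 = 9;  b_241 = 66;  b_242 = 69
  b_243 = 12;  b_244 = 84;  b_245 = 87;  b_246 = 92;  b_247 = 67;  b_248 = 69
  b_249 = 62;  b_250 = 65;  b_251 = 85;  b_252 = 1;  b_253 = 38;  b_254 = 3
  b_255 = 69;  b_256 = 51;  b_257 = 12
b_258 = 33·12 + 61·51 + 77·69 = 90
b_259 = 33·90 + 61·12 + 77·51 = 63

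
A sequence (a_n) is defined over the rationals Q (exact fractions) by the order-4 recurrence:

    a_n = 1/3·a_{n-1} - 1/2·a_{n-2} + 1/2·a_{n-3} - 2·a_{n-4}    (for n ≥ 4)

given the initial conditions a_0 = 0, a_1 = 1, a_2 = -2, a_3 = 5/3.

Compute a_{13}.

a_4 = 1/3·5/3 + -1/2·-2 + 1/2·1 + -2·0 = 37/18
a_5 = 1/3·37/18 + -1/2·5/3 + 1/2·-2 + -2·1 = -85/27
a_6 = 1/3·-85/27 + -1/2·37/18 + 1/2·5/3 + -2·-2 = 893/324
a_7 = 1/3·893/324 + -1/2·-85/27 + 1/2·37/18 + -2·5/3 = 91/486
a_8 = 1/3·91/486 + -1/2·893/324 + 1/2·-85/27 + -2·37/18 = -40829/5832
a_9 = 1/3·-40829/5832 + -1/2·91/486 + 1/2·893/324 + -2·-85/27 = 22951/4374
a_10 = 1/3·22951/4374 + -1/2·-40829/5832 + 1/2·91/486 + -2·893/324 = -17767/104976
a_11 = 1/3·-17767/104976 + -1/2·22951/4374 + 1/2·-40829/5832 + -2·91/486 = -1032161/157464
a_12 = 1/3·-1032161/157464 + -1/2·-17767/104976 + 1/2·22951/4374 + -2·-40829/5832 = 27445867/1889568
a_13 = 1/3·27445867/1889568 + -1/2·-1032161/157464 + 1/2·-17767/104976 + -2·22951/4374 = -435748/177147

-435748/177147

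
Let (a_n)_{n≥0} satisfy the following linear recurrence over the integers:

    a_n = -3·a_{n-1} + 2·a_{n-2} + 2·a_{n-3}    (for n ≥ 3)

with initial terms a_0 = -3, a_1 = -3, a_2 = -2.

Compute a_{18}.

a_3 = -3·-2 + 2·-3 + 2·-3 = -6
a_4 = -3·-6 + 2·-2 + 2·-3 = 8
a_5 = -3·8 + 2·-6 + 2·-2 = -40
a_6 = -3·-40 + 2·8 + 2·-6 = 124
a_7 = -3·124 + 2·-40 + 2·8 = -436
a_8 = -3·-436 + 2·124 + 2·-40 = 1476
a_9 = -3·1476 + 2·-436 + 2·124 = -5052
a_10 = -3·-5052 + 2·1476 + 2·-436 = 17236
a_11 = -3·17236 + 2·-5052 + 2·1476 = -58860
a_12 = -3·-58860 + 2·17236 + 2·-5052 = 200948
a_13 = -3·200948 + 2·-58860 + 2·17236 = -686092
a_14 = -3·-686092 + 2·200948 + 2·-58860 = 2342452
a_15 = -3·2342452 + 2·-686092 + 2·200948 = -7997644
a_16 = -3·-7997644 + 2·2342452 + 2·-686092 = 27305652
a_17 = -3·27305652 + 2·-7997644 + 2·2342452 = -93227340
a_18 = -3·-93227340 + 2·27305652 + 2·-7997644 = 318298036

318298036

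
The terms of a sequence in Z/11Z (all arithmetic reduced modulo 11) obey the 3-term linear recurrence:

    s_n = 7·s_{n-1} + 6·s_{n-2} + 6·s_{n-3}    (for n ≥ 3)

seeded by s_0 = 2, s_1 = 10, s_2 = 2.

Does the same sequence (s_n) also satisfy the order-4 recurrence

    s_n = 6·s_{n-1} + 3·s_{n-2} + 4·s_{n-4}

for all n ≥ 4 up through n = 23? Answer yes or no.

Terms s_0..s_23: 2, 10, 2, 9, 3, 10, 10, 5, 1, 9, 0, 5, 1, 4, 9, 5, 3, 6, 2, 2, 7, 7, 4, 2
n=4: candidate gives 2, actual s_4 = 3 ✗

no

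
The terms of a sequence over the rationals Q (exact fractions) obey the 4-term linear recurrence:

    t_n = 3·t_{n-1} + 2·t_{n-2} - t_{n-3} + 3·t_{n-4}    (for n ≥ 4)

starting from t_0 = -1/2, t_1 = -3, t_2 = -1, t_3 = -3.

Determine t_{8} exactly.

-1851

t_4 = 3·-3 + 2·-1 + -1·-3 + 3·-1/2 = -19/2
t_5 = 3·-19/2 + 2·-3 + -1·-1 + 3·-3 = -85/2
t_6 = 3·-85/2 + 2·-19/2 + -1·-3 + 3·-1 = -293/2
t_7 = 3·-293/2 + 2·-85/2 + -1·-19/2 + 3·-3 = -524
t_8 = 3·-524 + 2·-293/2 + -1·-85/2 + 3·-19/2 = -1851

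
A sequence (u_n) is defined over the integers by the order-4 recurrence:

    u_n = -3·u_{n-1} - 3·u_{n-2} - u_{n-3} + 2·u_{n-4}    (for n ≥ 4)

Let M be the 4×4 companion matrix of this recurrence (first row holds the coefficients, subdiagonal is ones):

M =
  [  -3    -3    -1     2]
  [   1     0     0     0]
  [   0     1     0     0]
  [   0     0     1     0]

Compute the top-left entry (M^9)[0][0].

(M^9)[0][0] is the top entry after applying M 9 times to the unit state (1, 0, 0, 0). Equivalently it is h_{12} for the auxiliary sequence (h_n) obeying the same recurrence with h_3 = 1 and h_i = 0 for 0 ≤ i < 3:
h_4 = -3·1 + -3·0 + -1·0 + 2·0 = -3
h_5 = -3·-3 + -3·1 + -1·0 + 2·0 = 6
h_6 = -3·6 + -3·-3 + -1·1 + 2·0 = -10
h_7 = -3·-10 + -3·6 + -1·-3 + 2·1 = 17
h_8 = -3·17 + -3·-10 + -1·6 + 2·-3 = -33
h_9 = -3·-33 + -3·17 + -1·-10 + 2·6 = 70
h_10 = -3·70 + -3·-33 + -1·17 + 2·-10 = -148
h_11 = -3·-148 + -3·70 + -1·-33 + 2·17 = 301
h_12 = -3·301 + -3·-148 + -1·70 + 2·-33 = -595

-595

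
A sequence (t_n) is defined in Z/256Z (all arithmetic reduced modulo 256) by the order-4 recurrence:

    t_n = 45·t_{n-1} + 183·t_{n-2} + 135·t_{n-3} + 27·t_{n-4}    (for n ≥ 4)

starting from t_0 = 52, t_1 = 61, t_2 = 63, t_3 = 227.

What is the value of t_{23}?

t_4 = 45·227 + 183·63 + 135·61 + 27·52 = 151
t_5 = 45·151 + 183·227 + 135·63 + 27·61 = 120
t_6 = 45·120 + 183·151 + 135·227 + 27·63 = 99
t_7 = 45·99 + 183·120 + 135·151 + 27·227 = 193
t_8 = 45·193 + 183·99 + 135·120 + 27·151 = 231
t_9 = 45·231 + 183·193 + 135·99 + 27·120 = 111
t_10 = 45·111 + 183·231 + 135·193 + 27·99 = 220
t_11 = 45·220 + 183·111 + 135·231 + 27·193 = 49
t_12 = 45·49 + 183·220 + 135·111 + 27·231 = 199
t_13 = 45·199 + 183·49 + 135·220 + 27·111 = 187
t_14 = 45·187 + 183·199 + 135·49 + 27·220 = 43
t_15 = 45·43 + 183·187 + 135·199 + 27·49 = 88
t_16 = 45·88 + 183·43 + 135·187 + 27·199 = 207
t_17 = 45·207 + 183·88 + 135·43 + 27·187 = 177
t_18 = 45·177 + 183·207 + 135·88 + 27·43 = 7
t_19 = 45·7 + 183·177 + 135·207 + 27·88 = 51
t_20 = 45·51 + 183·7 + 135·177 + 27·207 = 36
t_21 = 45·36 + 183·51 + 135·7 + 27·177 = 37
t_22 = 45·37 + 183·36 + 135·51 + 27·7 = 223
t_23 = 45·223 + 183·37 + 135·36 + 27·51 = 3

3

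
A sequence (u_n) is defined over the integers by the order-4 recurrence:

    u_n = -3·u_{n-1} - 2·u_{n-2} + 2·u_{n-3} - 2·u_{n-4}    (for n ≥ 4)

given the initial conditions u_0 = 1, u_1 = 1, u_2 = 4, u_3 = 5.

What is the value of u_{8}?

u_4 = -3·5 + -2·4 + 2·1 + -2·1 = -23
u_5 = -3·-23 + -2·5 + 2·4 + -2·1 = 65
u_6 = -3·65 + -2·-23 + 2·5 + -2·4 = -147
u_7 = -3·-147 + -2·65 + 2·-23 + -2·5 = 255
u_8 = -3·255 + -2·-147 + 2·65 + -2·-23 = -295

-295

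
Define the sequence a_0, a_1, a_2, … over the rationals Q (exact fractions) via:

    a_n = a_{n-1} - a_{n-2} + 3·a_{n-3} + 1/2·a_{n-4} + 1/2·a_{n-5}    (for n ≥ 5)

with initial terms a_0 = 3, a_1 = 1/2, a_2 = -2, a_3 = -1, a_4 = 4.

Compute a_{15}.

2341/16

a_5 = 1·4 + -1·-1 + 3·-2 + 1/2·1/2 + 1/2·3 = 3/4
a_6 = 1·3/4 + -1·4 + 3·-1 + 1/2·-2 + 1/2·1/2 = -7
a_7 = 1·-7 + -1·3/4 + 3·4 + 1/2·-1 + 1/2·-2 = 11/4
a_8 = 1·11/4 + -1·-7 + 3·3/4 + 1/2·4 + 1/2·-1 = 27/2
a_9 = 1·27/2 + -1·11/4 + 3·-7 + 1/2·3/4 + 1/2·4 = -63/8
a_10 = 1·-63/8 + -1·27/2 + 3·11/4 + 1/2·-7 + 1/2·3/4 = -65/4
a_11 = 1·-65/4 + -1·-63/8 + 3·27/2 + 1/2·11/4 + 1/2·-7 = 30
a_12 = 1·30 + -1·-65/4 + 3·-63/8 + 1/2·27/2 + 1/2·11/4 = 123/4
a_13 = 1·123/4 + -1·30 + 3·-65/4 + 1/2·-63/8 + 1/2·27/2 = -723/16
a_14 = 1·-723/16 + -1·123/4 + 3·30 + 1/2·-65/4 + 1/2·-63/8 = 2
a_15 = 1·2 + -1·-723/16 + 3·123/4 + 1/2·30 + 1/2·-65/4 = 2341/16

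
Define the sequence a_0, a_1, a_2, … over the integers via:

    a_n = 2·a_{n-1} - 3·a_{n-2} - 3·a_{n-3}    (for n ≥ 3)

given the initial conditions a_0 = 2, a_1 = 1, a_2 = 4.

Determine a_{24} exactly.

-44921363

a_3 = 2·4 + -3·1 + -3·2 = -1
a_4 = 2·-1 + -3·4 + -3·1 = -17
a_5 = 2·-17 + -3·-1 + -3·4 = -43
a_6 = 2·-43 + -3·-17 + -3·-1 = -32
a_7 = 2·-32 + -3·-43 + -3·-17 = 116
a_8 = 2·116 + -3·-32 + -3·-43 = 457
a_9 = 2·457 + -3·116 + -3·-32 = 662
a_10 = 2·662 + -3·457 + -3·116 = -395
a_11 = 2·-395 + -3·662 + -3·457 = -4147
a_12 = 2·-4147 + -3·-395 + -3·662 = -9095
a_13 = 2·-9095 + -3·-4147 + -3·-395 = -4564
a_14 = 2·-4564 + -3·-9095 + -3·-4147 = 30598
a_15 = 2·30598 + -3·-4564 + -3·-9095 = 102173
a_16 = 2·102173 + -3·30598 + -3·-4564 = 126244
a_17 = 2·126244 + -3·102173 + -3·30598 = -145825
a_18 = 2·-145825 + -3·126244 + -3·102173 = -976901
a_19 = 2·-976901 + -3·-145825 + -3·126244 = -1895059
a_20 = 2·-1895059 + -3·-976901 + -3·-145825 = -421940
a_21 = 2·-421940 + -3·-1895059 + -3·-976901 = 7772000
a_22 = 2·7772000 + -3·-421940 + -3·-1895059 = 22494997
a_23 = 2·22494997 + -3·7772000 + -3·-421940 = 22939814
a_24 = 2·22939814 + -3·22494997 + -3·7772000 = -44921363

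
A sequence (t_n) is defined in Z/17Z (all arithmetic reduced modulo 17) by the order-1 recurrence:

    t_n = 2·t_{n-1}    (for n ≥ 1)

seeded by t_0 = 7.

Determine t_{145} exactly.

14

t_1 = 2·7 = 14
t_2 = 2·14 = 11
t_3 = 2·11 = 5
t_4 = 2·5 = 10
t_5 = 2·10 = 3
t_6 = 2·3 = 6
t_7 = 2·6 = 12
t_8 = 2·12 = 7
(t_8) = (7) = (t_0), so the sequence has period 8.
145 ≡ 1 (mod 8), hence t_145 = t_1 = 14.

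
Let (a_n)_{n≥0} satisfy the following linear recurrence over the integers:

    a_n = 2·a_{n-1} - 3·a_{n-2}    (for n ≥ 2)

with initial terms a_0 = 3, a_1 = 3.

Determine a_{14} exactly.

a_2 = 2·3 + -3·3 = -3
a_3 = 2·-3 + -3·3 = -15
a_4 = 2·-15 + -3·-3 = -21
a_5 = 2·-21 + -3·-15 = 3
a_6 = 2·3 + -3·-21 = 69
a_7 = 2·69 + -3·3 = 129
a_8 = 2·129 + -3·69 = 51
a_9 = 2·51 + -3·129 = -285
a_10 = 2·-285 + -3·51 = -723
a_11 = 2·-723 + -3·-285 = -591
a_12 = 2·-591 + -3·-723 = 987
a_13 = 2·987 + -3·-591 = 3747
a_14 = 2·3747 + -3·987 = 4533

4533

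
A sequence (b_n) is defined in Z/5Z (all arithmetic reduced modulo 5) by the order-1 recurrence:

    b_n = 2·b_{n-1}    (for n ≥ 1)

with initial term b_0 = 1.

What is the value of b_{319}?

3

b_1 = 2·1 = 2
b_2 = 2·2 = 4
b_3 = 2·4 = 3
b_4 = 2·3 = 1
(b_4) = (1) = (b_0), so the sequence has period 4.
319 ≡ 3 (mod 4), hence b_319 = b_3 = 3.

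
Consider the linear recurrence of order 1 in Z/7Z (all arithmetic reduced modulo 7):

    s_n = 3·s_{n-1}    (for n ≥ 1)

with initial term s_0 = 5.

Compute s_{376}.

s_1 = 3·5 = 1
s_2 = 3·1 = 3
s_3 = 3·3 = 2
s_4 = 3·2 = 6
s_5 = 3·6 = 4
s_6 = 3·4 = 5
(s_6) = (5) = (s_0), so the sequence has period 6.
376 ≡ 4 (mod 6), hence s_376 = s_4 = 6.

6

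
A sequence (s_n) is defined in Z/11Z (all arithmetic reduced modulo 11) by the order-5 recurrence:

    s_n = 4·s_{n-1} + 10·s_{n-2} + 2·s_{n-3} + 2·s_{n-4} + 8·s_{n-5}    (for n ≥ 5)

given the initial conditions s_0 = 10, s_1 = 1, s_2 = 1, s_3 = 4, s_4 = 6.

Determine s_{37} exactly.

8

s_5 = 4·6 + 10·4 + 2·1 + 2·1 + 8·10 = 5
s_6 = 4·5 + 10·6 + 2·4 + 2·1 + 8·1 = 10
s_7 = 4·10 + 10·5 + 2·6 + 2·4 + 8·1 = 8
s_8 = 4·8 + 10·10 + 2·5 + 2·6 + 8·4 = 10
s_9 = 4·10 + 10·8 + 2·10 + 2·5 + 8·6 = 0
s_10 = 4·0 + 10·10 + 2·8 + 2·10 + 8·5 = 0
s_11 = 4·0 + 10·0 + 2·10 + 2·8 + 8·10 = 6
s_12 = 4·6 + 10·0 + 2·0 + 2·10 + 8·8 = 9
s_13 = 4·9 + 10·6 + 2·0 + 2·0 + 8·10 = 0
s_14 = 4·0 + 10·9 + 2·6 + 2·0 + 8·0 = 3
s_15 = 4·3 + 10·0 + 2·9 + 2·6 + 8·0 = 9
s_16 = 4·9 + 10·3 + 2·0 + 2·9 + 8·6 = 0
s_17 = 4·0 + 10·9 + 2·3 + 2·0 + 8·9 = 3
s_18 = 4·3 + 10·0 + 2·9 + 2·3 + 8·0 = 3
s_19 = 4·3 + 10·3 + 2·0 + 2·9 + 8·3 = 7
s_20 = 4·7 + 10·3 + 2·3 + 2·0 + 8·9 = 4
s_21 = 4·4 + 10·7 + 2·3 + 2·3 + 8·0 = 10
s_22 = 4·10 + 10·4 + 2·7 + 2·3 + 8·3 = 3
s_23 = 4·3 + 10·10 + 2·4 + 2·7 + 8·3 = 4
s_24 = 4·4 + 10·3 + 2·10 + 2·4 + 8·7 = 9
s_25 = 4·9 + 10·4 + 2·3 + 2·10 + 8·4 = 2
s_26 = 4·2 + 10·9 + 2·4 + 2·3 + 8·10 = 5
s_27 = 4·5 + 10·2 + 2·9 + 2·4 + 8·3 = 2
s_28 = 4·2 + 10·5 + 2·2 + 2·9 + 8·4 = 2
s_29 = 4·2 + 10·2 + 2·5 + 2·2 + 8·9 = 4
s_30 = 4·4 + 10·2 + 2·2 + 2·5 + 8·2 = 0
s_31 = 4·0 + 10·4 + 2·2 + 2·2 + 8·5 = 0
s_32 = 4·0 + 10·0 + 2·4 + 2·2 + 8·2 = 6
s_33 = 4·6 + 10·0 + 2·0 + 2·4 + 8·2 = 4
s_34 = 4·4 + 10·6 + 2·0 + 2·0 + 8·4 = 9
s_35 = 4·9 + 10·4 + 2·6 + 2·0 + 8·0 = 0
s_36 = 4·0 + 10·9 + 2·4 + 2·6 + 8·0 = 0
s_37 = 4·0 + 10·0 + 2·9 + 2·4 + 8·6 = 8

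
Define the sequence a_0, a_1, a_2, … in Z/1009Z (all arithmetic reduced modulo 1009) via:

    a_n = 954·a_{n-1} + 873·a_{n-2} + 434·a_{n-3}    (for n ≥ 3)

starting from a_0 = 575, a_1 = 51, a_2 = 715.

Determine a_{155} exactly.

a_3 = 954·715 + 873·51 + 434·575 = 480
a_4 = 954·480 + 873·715 + 434·51 = 403
a_5 = 954·403 + 873·480 + 434·715 = 885
a_6 = 954·885 + 873·403 + 434·480 = 910
a_7 = 954·910 + 873·885 + 434·403 = 456
a_8 = 954·456 + 873·910 + 434·885 = 153
Continuing the recurrence:
  a_9 = 620;  a_10 = 727;  a_11 = 619;  a_12 = 957;  a_13 = 106;  a_14 = 485
  a_15 = 917;  a_16 = 239;  a_17 = 994;  a_18 = 32;  a_19 = 79;  a_20 = 937
  a_21 = 41;  a_22 = 454;  a_23 = 764;  a_24 = 804;  a_25 = 480;  a_26 = 86
  a_27 = 442;  a_28 = 784;  a_29 = 686;  a_30 = 51;  a_31 = 986;  a_32 = 452
  a_33 = 402;  a_34 = 273;  a_35 = 356;  a_36 = 716;  a_37 = 416;  a_38 = 951
  a_39 = 63;  a_40 = 320;  a_41 = 119;  a_42 = 484;  a_43 = 221;  a_44 = 910
  a_45 = 798;  a_46 = 912;  a_47 = 146;  a_48 = 362;  a_49 = 874;  a_50 = 368
  a_51 = 851;  a_52 = 952;  a_53 = 697;  a_54 = 736;  a_55 = 421;  a_56 = 654
  a_57 = 182;  a_58 = 13;  a_59 = 65;  a_60 = 997;  a_61 = 489;  a_62 = 929
  a_63 = 291;  a_64 = 256;  a_65 = 416;  a_66 = 995;  a_67 = 812;  a_68 = 564
  a_69 = 795;  a_70 = 918;  a_71 = 401;  a_72 = 363;  a_73 = 22;  a_74 = 358
  a_75 = 663;  a_76 = 70;  a_77 = 814;  a_78 = 373;  a_79 = 61;  a_80 = 529
  a_81 = 384;  a_82 = 4;  a_83 = 567;  a_84 = 730;  a_85 = 509;  a_86 = 750
  a_87 = 510;  a_88 = 46;  a_89 = 351;  a_90 = 33;  a_91 = 683;  a_92 = 300
  a_93 = 789;  a_94 = 337;  a_95 = 325;  a_96 = 235;  a_97 = 341;  a_98 = 534
  a_99 = 10;  a_100 = 154;  a_101 = 955;  a_102 = 492;  a_103 = 706;  a_104 = 983
  a_105 = 889;  a_106 = 723;  a_107 = 586;  a_108 = 1000;  a_109 = 493;  a_110 = 399
  a_111 = 938;  a_112 = 145;  a_113 = 290;  a_114 = 110;  a_115 = 287;  a_116 = 269
  a_117 = 976;  a_118 = 997;  a_119 = 814;  a_120 = 53;  a_121 = 235;  a_122 = 173
  a_123 = 698;  a_124 = 721;  a_125 = 30;  a_126 = 417;  a_127 = 352;  a_128 = 515
  a_129 = 854;  a_130 = 443;  a_131 = 263;  a_132 = 286;  a_133 = 513;  a_134 = 617
  a_135 = 241;  a_136 = 359;  a_137 = 340;  a_138 = 746;  a_139 = 933;  a_140 = 843
  a_141 = 170;  a_142 = 422;  a_143 = 688;  a_144 = 746;  a_145 = 118;  a_146 = 954
  a_147 = 978;  a_148 = 866;  a_149 = 319;  a_150 = 557;  a_151 = 134;  a_152 = 838
  a_153 = 849
a_154 = 954·849 + 873·838 + 434·134 = 411
a_155 = 954·411 + 873·849 + 434·838 = 616

616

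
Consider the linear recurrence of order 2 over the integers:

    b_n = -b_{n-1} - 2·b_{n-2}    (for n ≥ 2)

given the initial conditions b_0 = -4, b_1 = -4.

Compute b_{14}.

b_2 = -1·-4 + -2·-4 = 12
b_3 = -1·12 + -2·-4 = -4
b_4 = -1·-4 + -2·12 = -20
b_5 = -1·-20 + -2·-4 = 28
b_6 = -1·28 + -2·-20 = 12
b_7 = -1·12 + -2·28 = -68
b_8 = -1·-68 + -2·12 = 44
b_9 = -1·44 + -2·-68 = 92
b_10 = -1·92 + -2·44 = -180
b_11 = -1·-180 + -2·92 = -4
b_12 = -1·-4 + -2·-180 = 364
b_13 = -1·364 + -2·-4 = -356
b_14 = -1·-356 + -2·364 = -372

-372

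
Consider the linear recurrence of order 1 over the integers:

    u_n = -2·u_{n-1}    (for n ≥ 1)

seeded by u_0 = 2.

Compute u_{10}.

2048

u_1 = -2·2 = -4
u_2 = -2·-4 = 8
u_3 = -2·8 = -16
u_4 = -2·-16 = 32
u_5 = -2·32 = -64
u_6 = -2·-64 = 128
u_7 = -2·128 = -256
u_8 = -2·-256 = 512
u_9 = -2·512 = -1024
u_10 = -2·-1024 = 2048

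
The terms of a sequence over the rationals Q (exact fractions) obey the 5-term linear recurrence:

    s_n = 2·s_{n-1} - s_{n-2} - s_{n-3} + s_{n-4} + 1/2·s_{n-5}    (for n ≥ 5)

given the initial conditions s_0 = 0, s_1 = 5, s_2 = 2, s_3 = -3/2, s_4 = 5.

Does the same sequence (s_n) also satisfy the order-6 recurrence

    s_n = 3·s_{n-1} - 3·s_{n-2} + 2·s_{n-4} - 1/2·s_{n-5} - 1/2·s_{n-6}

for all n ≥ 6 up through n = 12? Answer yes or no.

yes

Terms s_0..s_12: 0, 5, 2, -3/2, 5, 29/2, 30, 40, 159/4, 53/2, 21/2, 39/4, 169/4
n=6: candidate gives 30, actual s_6 = 30 ✓
n=7: candidate gives 40, actual s_7 = 40 ✓
n=8: candidate gives 159/4, actual s_8 = 159/4 ✓
n=9: candidate gives 53/2, actual s_9 = 53/2 ✓
n=10: candidate gives 21/2, actual s_10 = 21/2 ✓
n=11: candidate gives 39/4, actual s_11 = 39/4 ✓
n=12: candidate gives 169/4, actual s_12 = 169/4 ✓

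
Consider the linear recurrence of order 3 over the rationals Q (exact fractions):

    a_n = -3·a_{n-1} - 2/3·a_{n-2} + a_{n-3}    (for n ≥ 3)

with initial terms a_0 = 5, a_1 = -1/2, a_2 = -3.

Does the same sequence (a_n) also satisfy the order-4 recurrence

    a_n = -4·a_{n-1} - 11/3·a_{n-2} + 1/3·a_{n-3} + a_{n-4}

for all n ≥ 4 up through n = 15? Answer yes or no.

yes

Terms a_0..a_15: 5, -1/2, -3, 43/3, -83/2, 2015/18, -1763/6, 20665/27, -35789/18, 418021/81, -361567/27, 16886231/486, -14603921/162, 341008787/1458, -147457357/243, 6886373837/4374
n=4: candidate gives -83/2, actual a_4 = -83/2 ✓
n=5: candidate gives 2015/18, actual a_5 = 2015/18 ✓
n=6: candidate gives -1763/6, actual a_6 = -1763/6 ✓
n=7: candidate gives 20665/27, actual a_7 = 20665/27 ✓
n=8: candidate gives -35789/18, actual a_8 = -35789/18 ✓
n=9: candidate gives 418021/81, actual a_9 = 418021/81 ✓
n=10: candidate gives -361567/27, actual a_10 = -361567/27 ✓
n=11: candidate gives 16886231/486, actual a_11 = 16886231/486 ✓
n=12: candidate gives -14603921/162, actual a_12 = -14603921/162 ✓
n=13: candidate gives 341008787/1458, actual a_13 = 341008787/1458 ✓
n=14: candidate gives -147457357/243, actual a_14 = -147457357/243 ✓
n=15: candidate gives 6886373837/4374, actual a_15 = 6886373837/4374 ✓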